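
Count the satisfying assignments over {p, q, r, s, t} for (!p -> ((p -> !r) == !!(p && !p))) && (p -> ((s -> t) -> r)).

Initial set: {T ((!p -> ((p -> !r) == !!(p && !p))) && (p -> ((s -> t) -> r)))}.
T ((!p -> ((p -> !r) == !!(p && !p))) && (p -> ((s -> t) -> r))): α-rule — add T (!p -> ((p -> !r) == !!(p && !p))), T (p -> ((s -> t) -> r)).
T (!p -> ((p -> !r) == !!(p && !p))): β-rule — branch into F !p  //  T ((p -> !r) == !!(p && !p)).
  branch 1 (add F !p):
    T (p -> ((s -> t) -> r)): β-rule — branch into F p  //  T ((s -> t) -> r).
      branch 1.1 (add F p):
        × closes — contains both p and !p.
      branch 1.2 (add T ((s -> t) -> r)):
        T ((s -> t) -> r): β-rule — branch into F (s -> t)  //  T r.
          branch 1.2.1 (add F (s -> t)):
            F (s -> t): α-rule — add T s, F t.
            ○ open, literals {p=1, s=1, t=0}.
          branch 1.2.2 (add T r):
            ○ open, literals {p=1, r=1}.
  branch 2 (add T ((p -> !r) == !!(p && !p))):
    T (p -> ((s -> t) -> r)): β-rule — branch into F p  //  T ((s -> t) -> r).
      branch 2.1 (add F p):
        T ((p -> !r) == !!(p && !p)): β-rule — branch into T (p -> !r), T !!(p && !p)  //  F (p -> !r), F !!(p && !p).
          branch 2.1.1 (add T (p -> !r), T !!(p && !p)):
            T !!(p && !p): drop double negation, giving T (p && !p).
            T (p && !p): α-rule — add T p, T !p.
            × closes — contains both p and !p.
          branch 2.1.2 (add F (p -> !r), F !!(p && !p)):
            F (p -> !r): α-rule — add T p, F !r.
            × closes — contains both p and !p.
      branch 2.2 (add T ((s -> t) -> r)):
        T ((p -> !r) == !!(p && !p)): β-rule — branch into T (p -> !r), T !!(p && !p)  //  F (p -> !r), F !!(p && !p).
          branch 2.2.1 (add T (p -> !r), T !!(p && !p)):
            T !!(p && !p): drop double negation, giving T (p && !p).
            T (p && !p): α-rule — add T p, T !p.
            × closes — contains both p and !p.
          branch 2.2.2 (add F (p -> !r), F !!(p && !p)):
            F (p -> !r): α-rule — add T p, F !r.
            F !!(p && !p): drop double negation, giving F (p && !p).
            T ((s -> t) -> r): β-rule — branch into F (s -> t)  //  T r.
              branch 2.2.2.1 (add F (s -> t)):
                F (s -> t): α-rule — add T s, F t.
                F (p && !p): β-rule — branch into F p  //  F !p.
                  branch 2.2.2.1.1 (add F p):
                    × closes — contains both p and !p.
                  branch 2.2.2.1.2 (add F !p):
                    ○ open, literals {p=1, r=1, s=1, t=0}.
              branch 2.2.2.2 (add T r):
                F (p && !p): β-rule — branch into F p  //  F !p.
                  branch 2.2.2.2.1 (add F p):
                    × closes — contains both p and !p.
                  branch 2.2.2.2.2 (add F !p):
                    ○ open, literals {p=1, r=1}.
6 branches closed, 4 open.
Each open branch fixes some atoms; the unmentioned ones are free. Counting distinct full assignments: branch {p=1, s=1, t=0} (q, r) contributes 4 new; branch {p=1, r=1} (q, s, t) contributes 6 new; branch {p=1, r=1, s=1, t=0} (q) contributes 0 new; branch {p=1, r=1} (q, s, t) contributes 0 new. Total: 10.

10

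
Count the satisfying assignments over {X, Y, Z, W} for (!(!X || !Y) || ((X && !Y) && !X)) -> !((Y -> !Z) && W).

15

Initial set: {((!(!X || !Y) || ((X && !Y) && !X)) -> !((Y -> !Z) && W))}.
((!(!X || !Y) || ((X && !Y) && !X)) -> !((Y -> !Z) && W)): β-rule — branch into !(!(!X || !Y) || ((X && !Y) && !X))  //  !((Y -> !Z) && W).
  branch 1 (add !(!(!X || !Y) || ((X && !Y) && !X))):
    !(!(!X || !Y) || ((X && !Y) && !X)): α-rule — add !!(!X || !Y), !((X && !Y) && !X).
    !!(!X || !Y): β-rule — branch into !X  //  !Y.
      branch 1.1 (add !X):
        !((X && !Y) && !X): β-rule — branch into !(X && !Y)  //  !!X.
          branch 1.1.1 (add !(X && !Y)):
            !(X && !Y): β-rule — branch into !X  //  !!Y.
              branch 1.1.1.1 (add !X):
                ○ open, literals {X=F}.
              branch 1.1.1.2 (add !!Y):
                ○ open, literals {X=F, Y=T}.
          branch 1.1.2 (add !!X):
            × closes — contains both X and !X.
      branch 1.2 (add !Y):
        !((X && !Y) && !X): β-rule — branch into !(X && !Y)  //  !!X.
          branch 1.2.1 (add !(X && !Y)):
            !(X && !Y): β-rule — branch into !X  //  !!Y.
              branch 1.2.1.1 (add !X):
                ○ open, literals {X=F, Y=F}.
              branch 1.2.1.2 (add !!Y):
                × closes — contains both Y and !Y.
          branch 1.2.2 (add !!X):
            ○ open, literals {X=T, Y=F}.
  branch 2 (add !((Y -> !Z) && W)):
    !((Y -> !Z) && W): β-rule — branch into !(Y -> !Z)  //  !W.
      branch 2.1 (add !(Y -> !Z)):
        !(Y -> !Z): α-rule — add Y, !!Z.
        ○ open, literals {Y=T, Z=T}.
      branch 2.2 (add !W):
        ○ open, literals {W=F}.
2 branches closed, 6 open.
Each open branch fixes some atoms; the unmentioned ones are free. Counting distinct full assignments: branch {X=F} (Y, Z, W) contributes 8 new; branch {X=F, Y=T} (Z, W) contributes 0 new; branch {X=F, Y=F} (Z, W) contributes 0 new; branch {X=T, Y=F} (Z, W) contributes 4 new; branch {Y=T, Z=T} (X, W) contributes 2 new; branch {W=F} (X, Y, Z) contributes 1 new. Total: 15.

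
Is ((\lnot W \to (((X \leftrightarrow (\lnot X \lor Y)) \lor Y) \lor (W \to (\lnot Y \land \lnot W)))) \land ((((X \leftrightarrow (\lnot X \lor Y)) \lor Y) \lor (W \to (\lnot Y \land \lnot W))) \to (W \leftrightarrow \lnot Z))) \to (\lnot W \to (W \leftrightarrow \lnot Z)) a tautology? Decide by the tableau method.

Valid

Assume the negation and expand:
Initial set: {\lnot (((\lnot W \to (((X \leftrightarrow (\lnot X \lor Y)) \lor Y) \lor (W \to (\lnot Y \land \lnot W)))) \land ((((X \leftrightarrow (\lnot X \lor Y)) \lor Y) \lor (W \to (\lnot Y \land \lnot W))) \to (W \leftrightarrow \lnot Z))) \to (\lnot W \to (W \leftrightarrow \lnot Z)))}.
\lnot (((\lnot W \to (((X \leftrightarrow (\lnot X \lor Y)) \lor Y) \lor (W \to (\lnot Y \land \lnot W)))) \land ((((X \leftrightarrow (\lnot X \lor Y)) \lor Y) \lor (W \to (\lnot Y \land \lnot W))) \to (W \leftrightarrow \lnot Z))) \to (\lnot W \to (W \leftrightarrow \lnot Z))): α-rule — add ((\lnot W \to (((X \leftrightarrow (\lnot X \lor Y)) \lor Y) \lor (W \to (\lnot Y \land \lnot W)))) \land ((((X \leftrightarrow (\lnot X \lor Y)) \lor Y) \lor (W \to (\lnot Y \land \lnot W))) \to (W \leftrightarrow \lnot Z))), \lnot (\lnot W \to (W \leftrightarrow \lnot Z)).
((\lnot W \to (((X \leftrightarrow (\lnot X \lor Y)) \lor Y) \lor (W \to (\lnot Y \land \lnot W)))) \land ((((X \leftrightarrow (\lnot X \lor Y)) \lor Y) \lor (W \to (\lnot Y \land \lnot W))) \to (W \leftrightarrow \lnot Z))): α-rule — add (\lnot W \to (((X \leftrightarrow (\lnot X \lor Y)) \lor Y) \lor (W \to (\lnot Y \land \lnot W)))), ((((X \leftrightarrow (\lnot X \lor Y)) \lor Y) \lor (W \to (\lnot Y \land \lnot W))) \to (W \leftrightarrow \lnot Z)).
\lnot (\lnot W \to (W \leftrightarrow \lnot Z)): α-rule — add \lnot W, \lnot (W \leftrightarrow \lnot Z).
(\lnot W \to (((X \leftrightarrow (\lnot X \lor Y)) \lor Y) \lor (W \to (\lnot Y \land \lnot W)))): β-rule — branch into \lnot \lnot W  //  (((X \leftrightarrow (\lnot X \lor Y)) \lor Y) \lor (W \to (\lnot Y \land \lnot W))).
  branch 1 (add \lnot \lnot W):
    × closes — contains both W and \lnot W.
  branch 2 (add (((X \leftrightarrow (\lnot X \lor Y)) \lor Y) \lor (W \to (\lnot Y \land \lnot W)))):
    ((((X \leftrightarrow (\lnot X \lor Y)) \lor Y) \lor (W \to (\lnot Y \land \lnot W))) \to (W \leftrightarrow \lnot Z)): β-rule — branch into \lnot (((X \leftrightarrow (\lnot X \lor Y)) \lor Y) \lor (W \to (\lnot Y \land \lnot W)))  //  (W \leftrightarrow \lnot Z).
      branch 2.1 (add \lnot (((X \leftrightarrow (\lnot X \lor Y)) \lor Y) \lor (W \to (\lnot Y \land \lnot W)))):
        \lnot (((X \leftrightarrow (\lnot X \lor Y)) \lor Y) \lor (W \to (\lnot Y \land \lnot W))): α-rule — add \lnot ((X \leftrightarrow (\lnot X \lor Y)) \lor Y), \lnot (W \to (\lnot Y \land \lnot W)).
        \lnot ((X \leftrightarrow (\lnot X \lor Y)) \lor Y): α-rule — add \lnot (X \leftrightarrow (\lnot X \lor Y)), \lnot Y.
        \lnot (W \to (\lnot Y \land \lnot W)): α-rule — add W, \lnot (\lnot Y \land \lnot W).
        × closes — contains both W and \lnot W.
      branch 2.2 (add (W \leftrightarrow \lnot Z)):
        \lnot (W \leftrightarrow \lnot Z): β-rule — branch into W, \lnot \lnot Z  //  \lnot W, \lnot Z.
          branch 2.2.1 (add W, \lnot \lnot Z):
            × closes — contains both W and \lnot W.
          branch 2.2.2 (add \lnot W, \lnot Z):
            (((X \leftrightarrow (\lnot X \lor Y)) \lor Y) \lor (W \to (\lnot Y \land \lnot W))): β-rule — branch into ((X \leftrightarrow (\lnot X \lor Y)) \lor Y)  //  (W \to (\lnot Y \land \lnot W)).
              branch 2.2.2.1 (add ((X \leftrightarrow (\lnot X \lor Y)) \lor Y)):
                (W \leftrightarrow \lnot Z): β-rule — branch into W, \lnot Z  //  \lnot W, \lnot \lnot Z.
                  branch 2.2.2.1.1 (add W, \lnot Z):
                    × closes — contains both W and \lnot W.
                  branch 2.2.2.1.2 (add \lnot W, \lnot \lnot Z):
                    × closes — contains both Z and \lnot Z.
              branch 2.2.2.2 (add (W \to (\lnot Y \land \lnot W))):
                (W \leftrightarrow \lnot Z): β-rule — branch into W, \lnot Z  //  \lnot W, \lnot \lnot Z.
                  branch 2.2.2.2.1 (add W, \lnot Z):
                    × closes — contains both W and \lnot W.
                  branch 2.2.2.2.2 (add \lnot W, \lnot \lnot Z):
                    × closes — contains both Z and \lnot Z.
All 7 branches close.
Every branch closed, so the negation is unsatisfiable and the formula is valid.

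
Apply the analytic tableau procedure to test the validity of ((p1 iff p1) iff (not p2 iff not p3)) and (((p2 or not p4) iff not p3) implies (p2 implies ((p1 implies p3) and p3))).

Not valid

Assume the negation and expand:
Initial set: {F (((p1 iff p1) iff (not p2 iff not p3)) and (((p2 or not p4) iff not p3) implies (p2 implies ((p1 implies p3) and p3))))}.
F (((p1 iff p1) iff (not p2 iff not p3)) and (((p2 or not p4) iff not p3) implies (p2 implies ((p1 implies p3) and p3)))): β-rule — branch into F ((p1 iff p1) iff (not p2 iff not p3))  //  F (((p2 or not p4) iff not p3) implies (p2 implies ((p1 implies p3) and p3))).
  branch 1 (add F ((p1 iff p1) iff (not p2 iff not p3))):
    F ((p1 iff p1) iff (not p2 iff not p3)): β-rule — branch into T (p1 iff p1), F (not p2 iff not p3)  //  F (p1 iff p1), T (not p2 iff not p3).
      branch 1.1 (add T (p1 iff p1), F (not p2 iff not p3)):
        T (p1 iff p1): β-rule — branch into T p1, T p1  //  F p1, F p1.
          branch 1.1.1 (add T p1, T p1):
            F (not p2 iff not p3): β-rule — branch into T not p2, F not p3  //  F not p2, T not p3.
              branch 1.1.1.1 (add T not p2, F not p3):
                ○ open, literals {p1=true, p2=false, p3=true}.
              branch 1.1.1.2 (add F not p2, T not p3):
                ○ open, literals {p1=true, p2=true, p3=false}.
          branch 1.1.2 (add F p1, F p1):
            F (not p2 iff not p3): β-rule — branch into T not p2, F not p3  //  F not p2, T not p3.
              branch 1.1.2.1 (add T not p2, F not p3):
                ○ open, literals {p1=false, p2=false, p3=true}.
              branch 1.1.2.2 (add F not p2, T not p3):
                ○ open, literals {p1=false, p2=true, p3=false}.
      branch 1.2 (add F (p1 iff p1), T (not p2 iff not p3)):
        F (p1 iff p1): β-rule — branch into T p1, F p1  //  F p1, T p1.
          branch 1.2.1 (add T p1, F p1):
            × closes — contains both p1 and not p1.
          branch 1.2.2 (add F p1, T p1):
            × closes — contains both p1 and not p1.
  branch 2 (add F (((p2 or not p4) iff not p3) implies (p2 implies ((p1 implies p3) and p3)))):
    F (((p2 or not p4) iff not p3) implies (p2 implies ((p1 implies p3) and p3))): α-rule — add T ((p2 or not p4) iff not p3), F (p2 implies ((p1 implies p3) and p3)).
    F (p2 implies ((p1 implies p3) and p3)): α-rule — add T p2, F ((p1 implies p3) and p3).
    T ((p2 or not p4) iff not p3): β-rule — branch into T (p2 or not p4), T not p3  //  F (p2 or not p4), F not p3.
      branch 2.1 (add T (p2 or not p4), T not p3):
        F ((p1 implies p3) and p3): β-rule — branch into F (p1 implies p3)  //  F p3.
          branch 2.1.1 (add F (p1 implies p3)):
            F (p1 implies p3): α-rule — add T p1, F p3.
            T (p2 or not p4): β-rule — branch into T p2  //  T not p4.
              branch 2.1.1.1 (add T p2):
                ○ open, literals {p1=true, p2=true, p3=false}.
              branch 2.1.1.2 (add T not p4):
                ○ open, literals {p1=true, p2=true, p3=false, p4=false}.
          branch 2.1.2 (add F p3):
            T (p2 or not p4): β-rule — branch into T p2  //  T not p4.
              branch 2.1.2.1 (add T p2):
                ○ open, literals {p2=true, p3=false}.
              branch 2.1.2.2 (add T not p4):
                ○ open, literals {p2=true, p3=false, p4=false}.
      branch 2.2 (add F (p2 or not p4), F not p3):
        F (p2 or not p4): α-rule — add F p2, F not p4.
        × closes — contains both p2 and not p2.
3 branches closed, 8 open.
An open branch gives a countermodel: p1=true, p2=false, p3=true (unmentioned atoms arbitrary); under it the original formula is false.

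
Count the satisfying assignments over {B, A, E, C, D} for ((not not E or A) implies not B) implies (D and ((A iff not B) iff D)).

Initial set: {(((not not E or A) implies not B) implies (D and ((A iff not B) iff D)))}.
(((not not E or A) implies not B) implies (D and ((A iff not B) iff D))): β-rule — branch into not ((not not E or A) implies not B)  //  (D and ((A iff not B) iff D)).
  branch 1 (add not ((not not E or A) implies not B)):
    not ((not not E or A) implies not B): α-rule — add (not not E or A), not not B.
    (not not E or A): β-rule — branch into not not E  //  A.
      branch 1.1 (add not not E):
        not not E: drop double negation, giving E.
        ○ open, literals {B=true, E=true}.
      branch 1.2 (add A):
        ○ open, literals {A=true, B=true}.
  branch 2 (add (D and ((A iff not B) iff D))):
    (D and ((A iff not B) iff D)): α-rule — add D, ((A iff not B) iff D).
    ((A iff not B) iff D): β-rule — branch into (A iff not B), D  //  not (A iff not B), not D.
      branch 2.1 (add (A iff not B), D):
        (A iff not B): β-rule — branch into A, not B  //  not A, not not B.
          branch 2.1.1 (add A, not B):
            ○ open, literals {A=true, B=false, D=true}.
          branch 2.1.2 (add not A, not not B):
            ○ open, literals {A=false, B=true, D=true}.
      branch 2.2 (add not (A iff not B), not D):
        × closes — contains both D and not D.
1 branch closed, 4 open.
Each open branch fixes some atoms; the unmentioned ones are free. Counting distinct full assignments: branch {B=true, E=true} (A, C, D) contributes 8 new; branch {A=true, B=true} (E, C, D) contributes 4 new; branch {A=true, B=false, D=true} (E, C) contributes 4 new; branch {A=false, B=true, D=true} (E, C) contributes 2 new. Total: 18.

18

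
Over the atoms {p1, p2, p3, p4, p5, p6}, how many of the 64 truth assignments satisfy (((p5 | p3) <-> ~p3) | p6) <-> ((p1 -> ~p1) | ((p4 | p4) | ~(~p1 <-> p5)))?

Initial set: {((((p5 | p3) <-> ~p3) | p6) <-> ((p1 -> ~p1) | ((p4 | p4) | ~(~p1 <-> p5))))}.
((((p5 | p3) <-> ~p3) | p6) <-> ((p1 -> ~p1) | ((p4 | p4) | ~(~p1 <-> p5)))): β-rule — branch into (((p5 | p3) <-> ~p3) | p6), ((p1 -> ~p1) | ((p4 | p4) | ~(~p1 <-> p5)))  //  ~(((p5 | p3) <-> ~p3) | p6), ~((p1 -> ~p1) | ((p4 | p4) | ~(~p1 <-> p5))).
  branch 1 (add (((p5 | p3) <-> ~p3) | p6), ((p1 -> ~p1) | ((p4 | p4) | ~(~p1 <-> p5)))):
    (((p5 | p3) <-> ~p3) | p6): β-rule — branch into ((p5 | p3) <-> ~p3)  //  p6.
      branch 1.1 (add ((p5 | p3) <-> ~p3)):
        ((p1 -> ~p1) | ((p4 | p4) | ~(~p1 <-> p5))): β-rule — branch into (p1 -> ~p1)  //  ((p4 | p4) | ~(~p1 <-> p5)).
          branch 1.1.1 (add (p1 -> ~p1)):
            ((p5 | p3) <-> ~p3): β-rule — branch into (p5 | p3), ~p3  //  ~(p5 | p3), ~~p3.
              branch 1.1.1.1 (add (p5 | p3), ~p3):
                (p1 -> ~p1): β-rule — branch into ~p1  //  ~p1.
                  branch 1.1.1.1.1 (add ~p1):
                    (p5 | p3): β-rule — branch into p5  //  p3.
                      branch 1.1.1.1.1.1 (add p5):
                        ○ open, literals {p1=F, p3=F, p5=T}.
                      branch 1.1.1.1.1.2 (add p3):
                        × closes — contains both p3 and ~p3.
                  branch 1.1.1.1.2 (add ~p1):
                    (p5 | p3): β-rule — branch into p5  //  p3.
                      branch 1.1.1.1.2.1 (add p5):
                        ○ open, literals {p1=F, p3=F, p5=T}.
                      branch 1.1.1.1.2.2 (add p3):
                        × closes — contains both p3 and ~p3.
              branch 1.1.1.2 (add ~(p5 | p3), ~~p3):
                ~(p5 | p3): α-rule — add ~p5, ~p3.
                × closes — contains both p3 and ~p3.
          branch 1.1.2 (add ((p4 | p4) | ~(~p1 <-> p5))):
            ((p5 | p3) <-> ~p3): β-rule — branch into (p5 | p3), ~p3  //  ~(p5 | p3), ~~p3.
              branch 1.1.2.1 (add (p5 | p3), ~p3):
                ((p4 | p4) | ~(~p1 <-> p5)): β-rule — branch into (p4 | p4)  //  ~(~p1 <-> p5).
                  branch 1.1.2.1.1 (add (p4 | p4)):
                    (p5 | p3): β-rule — branch into p5  //  p3.
                      branch 1.1.2.1.1.1 (add p5):
                        (p4 | p4): β-rule — branch into p4  //  p4.
                          branch 1.1.2.1.1.1.1 (add p4):
                            ○ open, literals {p3=F, p4=T, p5=T}.
                          branch 1.1.2.1.1.1.2 (add p4):
                            ○ open, literals {p3=F, p4=T, p5=T}.
                      branch 1.1.2.1.1.2 (add p3):
                        × closes — contains both p3 and ~p3.
                  branch 1.1.2.1.2 (add ~(~p1 <-> p5)):
                    (p5 | p3): β-rule — branch into p5  //  p3.
                      branch 1.1.2.1.2.1 (add p5):
                        ~(~p1 <-> p5): β-rule — branch into ~p1, ~p5  //  ~~p1, p5.
                          branch 1.1.2.1.2.1.1 (add ~p1, ~p5):
                            × closes — contains both p5 and ~p5.
                          branch 1.1.2.1.2.1.2 (add ~~p1, p5):
                            ○ open, literals {p1=T, p3=F, p5=T}.
                      branch 1.1.2.1.2.2 (add p3):
                        × closes — contains both p3 and ~p3.
              branch 1.1.2.2 (add ~(p5 | p3), ~~p3):
                ~(p5 | p3): α-rule — add ~p5, ~p3.
                × closes — contains both p3 and ~p3.
      branch 1.2 (add p6):
        ((p1 -> ~p1) | ((p4 | p4) | ~(~p1 <-> p5))): β-rule — branch into (p1 -> ~p1)  //  ((p4 | p4) | ~(~p1 <-> p5)).
          branch 1.2.1 (add (p1 -> ~p1)):
            (p1 -> ~p1): β-rule — branch into ~p1  //  ~p1.
              branch 1.2.1.1 (add ~p1):
                ○ open, literals {p1=F, p6=T}.
              branch 1.2.1.2 (add ~p1):
                ○ open, literals {p1=F, p6=T}.
          branch 1.2.2 (add ((p4 | p4) | ~(~p1 <-> p5))):
            ((p4 | p4) | ~(~p1 <-> p5)): β-rule — branch into (p4 | p4)  //  ~(~p1 <-> p5).
              branch 1.2.2.1 (add (p4 | p4)):
                (p4 | p4): β-rule — branch into p4  //  p4.
                  branch 1.2.2.1.1 (add p4):
                    ○ open, literals {p4=T, p6=T}.
                  branch 1.2.2.1.2 (add p4):
                    ○ open, literals {p4=T, p6=T}.
              branch 1.2.2.2 (add ~(~p1 <-> p5)):
                ~(~p1 <-> p5): β-rule — branch into ~p1, ~p5  //  ~~p1, p5.
                  branch 1.2.2.2.1 (add ~p1, ~p5):
                    ○ open, literals {p1=F, p5=F, p6=T}.
                  branch 1.2.2.2.2 (add ~~p1, p5):
                    ○ open, literals {p1=T, p5=T, p6=T}.
  branch 2 (add ~(((p5 | p3) <-> ~p3) | p6), ~((p1 -> ~p1) | ((p4 | p4) | ~(~p1 <-> p5)))):
    ~(((p5 | p3) <-> ~p3) | p6): α-rule — add ~((p5 | p3) <-> ~p3), ~p6.
    ~((p1 -> ~p1) | ((p4 | p4) | ~(~p1 <-> p5))): α-rule — add ~(p1 -> ~p1), ~((p4 | p4) | ~(~p1 <-> p5)).
    ~(p1 -> ~p1): α-rule — add p1, ~~p1.
    ~((p4 | p4) | ~(~p1 <-> p5)): α-rule — add ~(p4 | p4), ~~(~p1 <-> p5).
    ~(p4 | p4): α-rule — add ~p4, ~p4.
    ~((p5 | p3) <-> ~p3): β-rule — branch into (p5 | p3), ~~p3  //  ~(p5 | p3), ~p3.
      branch 2.1 (add (p5 | p3), ~~p3):
        ~~(~p1 <-> p5): β-rule — branch into ~p1, p5  //  ~~p1, ~p5.
          branch 2.1.1 (add ~p1, p5):
            × closes — contains both p1 and ~p1.
          branch 2.1.2 (add ~~p1, ~p5):
            (p5 | p3): β-rule — branch into p5  //  p3.
              branch 2.1.2.1 (add p5):
                × closes — contains both p5 and ~p5.
              branch 2.1.2.2 (add p3):
                ○ open, literals {p1=T, p3=T, p4=F, p5=F, p6=F}.
      branch 2.2 (add ~(p5 | p3), ~p3):
        ~(p5 | p3): α-rule — add ~p5, ~p3.
        ~~(~p1 <-> p5): β-rule — branch into ~p1, p5  //  ~~p1, ~p5.
          branch 2.2.1 (add ~p1, p5):
            × closes — contains both p1 and ~p1.
          branch 2.2.2 (add ~~p1, ~p5):
            ○ open, literals {p1=T, p3=F, p4=F, p5=F, p6=F}.
10 branches closed, 13 open.
Each open branch fixes some atoms; the unmentioned ones are free. Counting distinct full assignments: branch {p1=F, p3=F, p5=T} (p2, p4, p6) contributes 8 new; branch {p1=F, p3=F, p5=T} (p2, p4, p6) contributes 0 new; branch {p3=F, p4=T, p5=T} (p1, p2, p6) contributes 4 new; branch {p3=F, p4=T, p5=T} (p1, p2, p6) contributes 0 new; branch {p1=T, p3=F, p5=T} (p2, p4, p6) contributes 4 new; branch {p1=F, p6=T} (p2, p3, p4, p5) contributes 12 new; branch {p1=F, p6=T} (p2, p3, p4, p5) contributes 0 new; branch {p4=T, p6=T} (p1, p2, p3, p5) contributes 6 new; branch {p4=T, p6=T} (p1, p2, p3, p5) contributes 0 new; branch {p1=F, p5=F, p6=T} (p2, p3, p4) contributes 0 new; branch {p1=T, p5=T, p6=T} (p2, p3, p4) contributes 2 new; branch {p1=T, p3=T, p4=F, p5=F, p6=F} (p2) contributes 2 new; branch {p1=T, p3=F, p4=F, p5=F, p6=F} (p2) contributes 2 new. Total: 40.

40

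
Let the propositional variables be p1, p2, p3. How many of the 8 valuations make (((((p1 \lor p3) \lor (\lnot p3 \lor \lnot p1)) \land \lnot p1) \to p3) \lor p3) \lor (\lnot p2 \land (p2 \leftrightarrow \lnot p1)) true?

Initial set: {((((((p1 \lor p3) \lor (\lnot p3 \lor \lnot p1)) \land \lnot p1) \to p3) \lor p3) \lor (\lnot p2 \land (p2 \leftrightarrow \lnot p1)))}.
((((((p1 \lor p3) \lor (\lnot p3 \lor \lnot p1)) \land \lnot p1) \to p3) \lor p3) \lor (\lnot p2 \land (p2 \leftrightarrow \lnot p1))): β-rule — branch into (((((p1 \lor p3) \lor (\lnot p3 \lor \lnot p1)) \land \lnot p1) \to p3) \lor p3)  //  (\lnot p2 \land (p2 \leftrightarrow \lnot p1)).
  branch 1 (add (((((p1 \lor p3) \lor (\lnot p3 \lor \lnot p1)) \land \lnot p1) \to p3) \lor p3)):
    (((((p1 \lor p3) \lor (\lnot p3 \lor \lnot p1)) \land \lnot p1) \to p3) \lor p3): β-rule — branch into ((((p1 \lor p3) \lor (\lnot p3 \lor \lnot p1)) \land \lnot p1) \to p3)  //  p3.
      branch 1.1 (add ((((p1 \lor p3) \lor (\lnot p3 \lor \lnot p1)) \land \lnot p1) \to p3)):
        ((((p1 \lor p3) \lor (\lnot p3 \lor \lnot p1)) \land \lnot p1) \to p3): β-rule — branch into \lnot (((p1 \lor p3) \lor (\lnot p3 \lor \lnot p1)) \land \lnot p1)  //  p3.
          branch 1.1.1 (add \lnot (((p1 \lor p3) \lor (\lnot p3 \lor \lnot p1)) \land \lnot p1)):
            \lnot (((p1 \lor p3) \lor (\lnot p3 \lor \lnot p1)) \land \lnot p1): β-rule — branch into \lnot ((p1 \lor p3) \lor (\lnot p3 \lor \lnot p1))  //  \lnot \lnot p1.
              branch 1.1.1.1 (add \lnot ((p1 \lor p3) \lor (\lnot p3 \lor \lnot p1))):
                \lnot ((p1 \lor p3) \lor (\lnot p3 \lor \lnot p1)): α-rule — add \lnot (p1 \lor p3), \lnot (\lnot p3 \lor \lnot p1).
                \lnot (p1 \lor p3): α-rule — add \lnot p1, \lnot p3.
                \lnot (\lnot p3 \lor \lnot p1): α-rule — add \lnot \lnot p3, \lnot \lnot p1.
                × closes — contains both p3 and \lnot p3.
              branch 1.1.1.2 (add \lnot \lnot p1):
                ○ open, literals {p1=T}.
          branch 1.1.2 (add p3):
            ○ open, literals {p3=T}.
      branch 1.2 (add p3):
        ○ open, literals {p3=T}.
  branch 2 (add (\lnot p2 \land (p2 \leftrightarrow \lnot p1))):
    (\lnot p2 \land (p2 \leftrightarrow \lnot p1)): α-rule — add \lnot p2, (p2 \leftrightarrow \lnot p1).
    (p2 \leftrightarrow \lnot p1): β-rule — branch into p2, \lnot p1  //  \lnot p2, \lnot \lnot p1.
      branch 2.1 (add p2, \lnot p1):
        × closes — contains both p2 and \lnot p2.
      branch 2.2 (add \lnot p2, \lnot \lnot p1):
        ○ open, literals {p1=T, p2=F}.
2 branches closed, 4 open.
Each open branch fixes some atoms; the unmentioned ones are free. Counting distinct full assignments: branch {p1=T} (p2, p3) contributes 4 new; branch {p3=T} (p1, p2) contributes 2 new; branch {p3=T} (p1, p2) contributes 0 new; branch {p1=T, p2=F} (p3) contributes 0 new. Total: 6.

6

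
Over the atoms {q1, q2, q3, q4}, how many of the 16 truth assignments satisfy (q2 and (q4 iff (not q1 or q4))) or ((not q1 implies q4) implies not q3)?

13

Initial set: {((q2 and (q4 iff (not q1 or q4))) or ((not q1 implies q4) implies not q3))}.
((q2 and (q4 iff (not q1 or q4))) or ((not q1 implies q4) implies not q3)): β-rule — branch into (q2 and (q4 iff (not q1 or q4)))  //  ((not q1 implies q4) implies not q3).
  branch 1 (add (q2 and (q4 iff (not q1 or q4)))):
    (q2 and (q4 iff (not q1 or q4))): α-rule — add q2, (q4 iff (not q1 or q4)).
    (q4 iff (not q1 or q4)): β-rule — branch into q4, (not q1 or q4)  //  not q4, not (not q1 or q4).
      branch 1.1 (add q4, (not q1 or q4)):
        (not q1 or q4): β-rule — branch into not q1  //  q4.
          branch 1.1.1 (add not q1):
            ○ open, literals {q1=F, q2=T, q4=T}.
          branch 1.1.2 (add q4):
            ○ open, literals {q2=T, q4=T}.
      branch 1.2 (add not q4, not (not q1 or q4)):
        not (not q1 or q4): α-rule — add not not q1, not q4.
        ○ open, literals {q1=T, q2=T, q4=F}.
  branch 2 (add ((not q1 implies q4) implies not q3)):
    ((not q1 implies q4) implies not q3): β-rule — branch into not (not q1 implies q4)  //  not q3.
      branch 2.1 (add not (not q1 implies q4)):
        not (not q1 implies q4): α-rule — add not q1, not q4.
        ○ open, literals {q1=F, q4=F}.
      branch 2.2 (add not q3):
        ○ open, literals {q3=F}.
0 branches closed, 5 open.
Each open branch fixes some atoms; the unmentioned ones are free. Counting distinct full assignments: branch {q1=F, q2=T, q4=T} (q3) contributes 2 new; branch {q2=T, q4=T} (q1, q3) contributes 2 new; branch {q1=T, q2=T, q4=F} (q3) contributes 2 new; branch {q1=F, q4=F} (q2, q3) contributes 4 new; branch {q3=F} (q1, q2, q4) contributes 3 new. Total: 13.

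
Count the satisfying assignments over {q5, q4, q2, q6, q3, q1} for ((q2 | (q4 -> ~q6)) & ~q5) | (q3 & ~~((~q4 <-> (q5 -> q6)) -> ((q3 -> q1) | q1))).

42

Initial set: {(((q2 | (q4 -> ~q6)) & ~q5) | (q3 & ~~((~q4 <-> (q5 -> q6)) -> ((q3 -> q1) | q1))))}.
(((q2 | (q4 -> ~q6)) & ~q5) | (q3 & ~~((~q4 <-> (q5 -> q6)) -> ((q3 -> q1) | q1)))): β-rule — branch into ((q2 | (q4 -> ~q6)) & ~q5)  //  (q3 & ~~((~q4 <-> (q5 -> q6)) -> ((q3 -> q1) | q1))).
  branch 1 (add ((q2 | (q4 -> ~q6)) & ~q5)):
    ((q2 | (q4 -> ~q6)) & ~q5): α-rule — add (q2 | (q4 -> ~q6)), ~q5.
    (q2 | (q4 -> ~q6)): β-rule — branch into q2  //  (q4 -> ~q6).
      branch 1.1 (add q2):
        ○ open, literals {q2=1, q5=0}.
      branch 1.2 (add (q4 -> ~q6)):
        (q4 -> ~q6): β-rule — branch into ~q4  //  ~q6.
          branch 1.2.1 (add ~q4):
            ○ open, literals {q4=0, q5=0}.
          branch 1.2.2 (add ~q6):
            ○ open, literals {q5=0, q6=0}.
  branch 2 (add (q3 & ~~((~q4 <-> (q5 -> q6)) -> ((q3 -> q1) | q1)))):
    (q3 & ~~((~q4 <-> (q5 -> q6)) -> ((q3 -> q1) | q1))): α-rule — add q3, ~~((~q4 <-> (q5 -> q6)) -> ((q3 -> q1) | q1)).
    ~~((~q4 <-> (q5 -> q6)) -> ((q3 -> q1) | q1)): drop double negation, giving ((~q4 <-> (q5 -> q6)) -> ((q3 -> q1) | q1)).
    ((~q4 <-> (q5 -> q6)) -> ((q3 -> q1) | q1)): β-rule — branch into ~(~q4 <-> (q5 -> q6))  //  ((q3 -> q1) | q1).
      branch 2.1 (add ~(~q4 <-> (q5 -> q6))):
        ~(~q4 <-> (q5 -> q6)): β-rule — branch into ~q4, ~(q5 -> q6)  //  ~~q4, (q5 -> q6).
          branch 2.1.1 (add ~q4, ~(q5 -> q6)):
            ~(q5 -> q6): α-rule — add q5, ~q6.
            ○ open, literals {q3=1, q4=0, q5=1, q6=0}.
          branch 2.1.2 (add ~~q4, (q5 -> q6)):
            (q5 -> q6): β-rule — branch into ~q5  //  q6.
              branch 2.1.2.1 (add ~q5):
                ○ open, literals {q3=1, q4=1, q5=0}.
              branch 2.1.2.2 (add q6):
                ○ open, literals {q3=1, q4=1, q6=1}.
      branch 2.2 (add ((q3 -> q1) | q1)):
        ((q3 -> q1) | q1): β-rule — branch into (q3 -> q1)  //  q1.
          branch 2.2.1 (add (q3 -> q1)):
            (q3 -> q1): β-rule — branch into ~q3  //  q1.
              branch 2.2.1.1 (add ~q3):
                × closes — contains both q3 and ~q3.
              branch 2.2.1.2 (add q1):
                ○ open, literals {q1=1, q3=1}.
          branch 2.2.2 (add q1):
            ○ open, literals {q1=1, q3=1}.
1 branch closed, 8 open.
Each open branch fixes some atoms; the unmentioned ones are free. Counting distinct full assignments: branch {q2=1, q5=0} (q4, q6, q3, q1) contributes 16 new; branch {q4=0, q5=0} (q2, q6, q3, q1) contributes 8 new; branch {q5=0, q6=0} (q4, q2, q3, q1) contributes 4 new; branch {q3=1, q4=0, q5=1, q6=0} (q2, q1) contributes 4 new; branch {q3=1, q4=1, q5=0} (q2, q6, q1) contributes 2 new; branch {q3=1, q4=1, q6=1} (q5, q2, q1) contributes 4 new; branch {q1=1, q3=1} (q5, q4, q2, q6) contributes 4 new; branch {q1=1, q3=1} (q5, q4, q2, q6) contributes 0 new. Total: 42.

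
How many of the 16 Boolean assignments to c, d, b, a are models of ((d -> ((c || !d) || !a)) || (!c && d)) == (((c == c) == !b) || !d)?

12

Initial set: {(((d -> ((c || !d) || !a)) || (!c && d)) == (((c == c) == !b) || !d))}.
(((d -> ((c || !d) || !a)) || (!c && d)) == (((c == c) == !b) || !d)): β-rule — branch into ((d -> ((c || !d) || !a)) || (!c && d)), (((c == c) == !b) || !d)  //  !((d -> ((c || !d) || !a)) || (!c && d)), !(((c == c) == !b) || !d).
  branch 1 (add ((d -> ((c || !d) || !a)) || (!c && d)), (((c == c) == !b) || !d)):
    ((d -> ((c || !d) || !a)) || (!c && d)): β-rule — branch into (d -> ((c || !d) || !a))  //  (!c && d).
      branch 1.1 (add (d -> ((c || !d) || !a))):
        (((c == c) == !b) || !d): β-rule — branch into ((c == c) == !b)  //  !d.
          branch 1.1.1 (add ((c == c) == !b)):
            (d -> ((c || !d) || !a)): β-rule — branch into !d  //  ((c || !d) || !a).
              branch 1.1.1.1 (add !d):
                ((c == c) == !b): β-rule — branch into (c == c), !b  //  !(c == c), !!b.
                  branch 1.1.1.1.1 (add (c == c), !b):
                    (c == c): β-rule — branch into c, c  //  !c, !c.
                      branch 1.1.1.1.1.1 (add c, c):
                        ○ open, literals {b=F, c=T, d=F}.
                      branch 1.1.1.1.1.2 (add !c, !c):
                        ○ open, literals {b=F, c=F, d=F}.
                  branch 1.1.1.1.2 (add !(c == c), !!b):
                    !(c == c): β-rule — branch into c, !c  //  !c, c.
                      branch 1.1.1.1.2.1 (add c, !c):
                        × closes — contains both c and !c.
                      branch 1.1.1.1.2.2 (add !c, c):
                        × closes — contains both c and !c.
              branch 1.1.1.2 (add ((c || !d) || !a)):
                ((c == c) == !b): β-rule — branch into (c == c), !b  //  !(c == c), !!b.
                  branch 1.1.1.2.1 (add (c == c), !b):
                    ((c || !d) || !a): β-rule — branch into (c || !d)  //  !a.
                      branch 1.1.1.2.1.1 (add (c || !d)):
                        (c == c): β-rule — branch into c, c  //  !c, !c.
                          branch 1.1.1.2.1.1.1 (add c, c):
                            (c || !d): β-rule — branch into c  //  !d.
                              branch 1.1.1.2.1.1.1.1 (add c):
                                ○ open, literals {b=F, c=T}.
                              branch 1.1.1.2.1.1.1.2 (add !d):
                                ○ open, literals {b=F, c=T, d=F}.
                          branch 1.1.1.2.1.1.2 (add !c, !c):
                            (c || !d): β-rule — branch into c  //  !d.
                              branch 1.1.1.2.1.1.2.1 (add c):
                                × closes — contains both c and !c.
                              branch 1.1.1.2.1.1.2.2 (add !d):
                                ○ open, literals {b=F, c=F, d=F}.
                      branch 1.1.1.2.1.2 (add !a):
                        (c == c): β-rule — branch into c, c  //  !c, !c.
                          branch 1.1.1.2.1.2.1 (add c, c):
                            ○ open, literals {a=F, b=F, c=T}.
                          branch 1.1.1.2.1.2.2 (add !c, !c):
                            ○ open, literals {a=F, b=F, c=F}.
                  branch 1.1.1.2.2 (add !(c == c), !!b):
                    ((c || !d) || !a): β-rule — branch into (c || !d)  //  !a.
                      branch 1.1.1.2.2.1 (add (c || !d)):
                        !(c == c): β-rule — branch into c, !c  //  !c, c.
                          branch 1.1.1.2.2.1.1 (add c, !c):
                            × closes — contains both c and !c.
                          branch 1.1.1.2.2.1.2 (add !c, c):
                            × closes — contains both c and !c.
                      branch 1.1.1.2.2.2 (add !a):
                        !(c == c): β-rule — branch into c, !c  //  !c, c.
                          branch 1.1.1.2.2.2.1 (add c, !c):
                            × closes — contains both c and !c.
                          branch 1.1.1.2.2.2.2 (add !c, c):
                            × closes — contains both c and !c.
          branch 1.1.2 (add !d):
            (d -> ((c || !d) || !a)): β-rule — branch into !d  //  ((c || !d) || !a).
              branch 1.1.2.1 (add !d):
                ○ open, literals {d=F}.
              branch 1.1.2.2 (add ((c || !d) || !a)):
                ((c || !d) || !a): β-rule — branch into (c || !d)  //  !a.
                  branch 1.1.2.2.1 (add (c || !d)):
                    (c || !d): β-rule — branch into c  //  !d.
                      branch 1.1.2.2.1.1 (add c):
                        ○ open, literals {c=T, d=F}.
                      branch 1.1.2.2.1.2 (add !d):
                        ○ open, literals {d=F}.
                  branch 1.1.2.2.2 (add !a):
                    ○ open, literals {a=F, d=F}.
      branch 1.2 (add (!c && d)):
        (!c && d): α-rule — add !c, d.
        (((c == c) == !b) || !d): β-rule — branch into ((c == c) == !b)  //  !d.
          branch 1.2.1 (add ((c == c) == !b)):
            ((c == c) == !b): β-rule — branch into (c == c), !b  //  !(c == c), !!b.
              branch 1.2.1.1 (add (c == c), !b):
                (c == c): β-rule — branch into c, c  //  !c, !c.
                  branch 1.2.1.1.1 (add c, c):
                    × closes — contains both c and !c.
                  branch 1.2.1.1.2 (add !c, !c):
                    ○ open, literals {b=F, c=F, d=T}.
              branch 1.2.1.2 (add !(c == c), !!b):
                !(c == c): β-rule — branch into c, !c  //  !c, c.
                  branch 1.2.1.2.1 (add c, !c):
                    × closes — contains both c and !c.
                  branch 1.2.1.2.2 (add !c, c):
                    × closes — contains both c and !c.
          branch 1.2.2 (add !d):
            × closes — contains both d and !d.
  branch 2 (add !((d -> ((c || !d) || !a)) || (!c && d)), !(((c == c) == !b) || !d)):
    !((d -> ((c || !d) || !a)) || (!c && d)): α-rule — add !(d -> ((c || !d) || !a)), !(!c && d).
    !(((c == c) == !b) || !d): α-rule — add !((c == c) == !b), !!d.
    !(d -> ((c || !d) || !a)): α-rule — add d, !((c || !d) || !a).
    !((c || !d) || !a): α-rule — add !(c || !d), !!a.
    !(c || !d): α-rule — add !c, !!d.
    !(!c && d): β-rule — branch into !!c  //  !d.
      branch 2.1 (add !!c):
        × closes — contains both c and !c.
      branch 2.2 (add !d):
        × closes — contains both d and !d.
13 branches closed, 12 open.
Each open branch fixes some atoms; the unmentioned ones are free. Counting distinct full assignments: branch {b=F, c=T, d=F} (a) contributes 2 new; branch {b=F, c=F, d=F} (a) contributes 2 new; branch {b=F, c=T} (d, a) contributes 2 new; branch {b=F, c=T, d=F} (a) contributes 0 new; branch {b=F, c=F, d=F} (a) contributes 0 new; branch {a=F, b=F, c=T} (d) contributes 0 new; branch {a=F, b=F, c=F} (d) contributes 1 new; branch {d=F} (c, b, a) contributes 4 new; branch {c=T, d=F} (b, a) contributes 0 new; branch {d=F} (c, b, a) contributes 0 new; branch {a=F, d=F} (c, b) contributes 0 new; branch {b=F, c=F, d=T} (a) contributes 1 new. Total: 12.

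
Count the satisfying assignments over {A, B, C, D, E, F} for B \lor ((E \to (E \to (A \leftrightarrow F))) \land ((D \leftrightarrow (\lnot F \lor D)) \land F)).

Initial set: {T (B \lor ((E \to (E \to (A \leftrightarrow F))) \land ((D \leftrightarrow (\lnot F \lor D)) \land F)))}.
T (B \lor ((E \to (E \to (A \leftrightarrow F))) \land ((D \leftrightarrow (\lnot F \lor D)) \land F))): β-rule — branch into T B  //  T ((E \to (E \to (A \leftrightarrow F))) \land ((D \leftrightarrow (\lnot F \lor D)) \land F)).
  branch 1 (add T B):
    ○ open, literals {B=T}.
  branch 2 (add T ((E \to (E \to (A \leftrightarrow F))) \land ((D \leftrightarrow (\lnot F \lor D)) \land F))):
    T ((E \to (E \to (A \leftrightarrow F))) \land ((D \leftrightarrow (\lnot F \lor D)) \land F)): α-rule — add T (E \to (E \to (A \leftrightarrow F))), T ((D \leftrightarrow (\lnot F \lor D)) \land F).
    T ((D \leftrightarrow (\lnot F \lor D)) \land F): α-rule — add T (D \leftrightarrow (\lnot F \lor D)), T F.
    T (E \to (E \to (A \leftrightarrow F))): β-rule — branch into F E  //  T (E \to (A \leftrightarrow F)).
      branch 2.1 (add F E):
        T (D \leftrightarrow (\lnot F \lor D)): β-rule — branch into T D, T (\lnot F \lor D)  //  F D, F (\lnot F \lor D).
          branch 2.1.1 (add T D, T (\lnot F \lor D)):
            T (\lnot F \lor D): β-rule — branch into T \lnot F  //  T D.
              branch 2.1.1.1 (add T \lnot F):
                × closes — contains both F and \lnot F.
              branch 2.1.1.2 (add T D):
                ○ open, literals {D=T, E=F, F=T}.
          branch 2.1.2 (add F D, F (\lnot F \lor D)):
            F (\lnot F \lor D): α-rule — add F \lnot F, F D.
            ○ open, literals {D=F, E=F, F=T}.
      branch 2.2 (add T (E \to (A \leftrightarrow F))):
        T (D \leftrightarrow (\lnot F \lor D)): β-rule — branch into T D, T (\lnot F \lor D)  //  F D, F (\lnot F \lor D).
          branch 2.2.1 (add T D, T (\lnot F \lor D)):
            T (E \to (A \leftrightarrow F)): β-rule — branch into F E  //  T (A \leftrightarrow F).
              branch 2.2.1.1 (add F E):
                T (\lnot F \lor D): β-rule — branch into T \lnot F  //  T D.
                  branch 2.2.1.1.1 (add T \lnot F):
                    × closes — contains both F and \lnot F.
                  branch 2.2.1.1.2 (add T D):
                    ○ open, literals {D=T, E=F, F=T}.
              branch 2.2.1.2 (add T (A \leftrightarrow F)):
                T (\lnot F \lor D): β-rule — branch into T \lnot F  //  T D.
                  branch 2.2.1.2.1 (add T \lnot F):
                    × closes — contains both F and \lnot F.
                  branch 2.2.1.2.2 (add T D):
                    T (A \leftrightarrow F): β-rule — branch into T A, T F  //  F A, F F.
                      branch 2.2.1.2.2.1 (add T A, T F):
                        ○ open, literals {A=T, D=T, F=T}.
                      branch 2.2.1.2.2.2 (add F A, F F):
                        × closes — contains both F and \lnot F.
          branch 2.2.2 (add F D, F (\lnot F \lor D)):
            F (\lnot F \lor D): α-rule — add F \lnot F, F D.
            T (E \to (A \leftrightarrow F)): β-rule — branch into F E  //  T (A \leftrightarrow F).
              branch 2.2.2.1 (add F E):
                ○ open, literals {D=F, E=F, F=T}.
              branch 2.2.2.2 (add T (A \leftrightarrow F)):
                T (A \leftrightarrow F): β-rule — branch into T A, T F  //  F A, F F.
                  branch 2.2.2.2.1 (add T A, T F):
                    ○ open, literals {A=T, D=F, F=T}.
                  branch 2.2.2.2.2 (add F A, F F):
                    × closes — contains both F and \lnot F.
5 branches closed, 7 open.
Each open branch fixes some atoms; the unmentioned ones are free. Counting distinct full assignments: branch {B=T} (A, C, D, E, F) contributes 32 new; branch {D=T, E=F, F=T} (A, B, C) contributes 4 new; branch {D=F, E=F, F=T} (A, B, C) contributes 4 new; branch {D=T, E=F, F=T} (A, B, C) contributes 0 new; branch {A=T, D=T, F=T} (B, C, E) contributes 2 new; branch {D=F, E=F, F=T} (A, B, C) contributes 0 new; branch {A=T, D=F, F=T} (B, C, E) contributes 2 new. Total: 44.

44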